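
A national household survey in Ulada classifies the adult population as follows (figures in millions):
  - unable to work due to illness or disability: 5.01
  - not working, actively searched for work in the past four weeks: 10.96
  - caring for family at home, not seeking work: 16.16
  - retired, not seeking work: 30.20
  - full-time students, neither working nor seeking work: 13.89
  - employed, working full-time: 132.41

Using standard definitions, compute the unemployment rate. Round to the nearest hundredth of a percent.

Employed = 132.41 million.
Unemployed = 10.96 million.
Labor force = 132.41 + 10.96 = 143.37 million.
Unemployment rate = 10.96 / 143.37 = 7.64%.

Unemployment rate ≈ 7.64%.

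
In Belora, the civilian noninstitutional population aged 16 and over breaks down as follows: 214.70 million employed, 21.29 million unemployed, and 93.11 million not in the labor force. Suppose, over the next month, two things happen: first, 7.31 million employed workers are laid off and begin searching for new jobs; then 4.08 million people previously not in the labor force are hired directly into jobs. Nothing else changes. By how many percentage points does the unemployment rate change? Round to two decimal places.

The unemployment rate changes by +2.89 percentage points.

Initially, labor force = 214.70 + 21.29 = 235.99 million, so u = 21.29/235.99 = 9.02%.
After the first change, employed falls and unemployed rises by 7.31; labor force unchanged → E = 207.39, U = 28.60, labor force = 235.99 million.
After the second change, employed and labor force both rise by 4.08; unemployed unchanged → E = 211.47, U = 28.60, labor force = 240.07 million.
New unemployment rate = 28.60 / 240.07 = 11.91%.
Change = 11.91% − 9.02% = +2.89 percentage points.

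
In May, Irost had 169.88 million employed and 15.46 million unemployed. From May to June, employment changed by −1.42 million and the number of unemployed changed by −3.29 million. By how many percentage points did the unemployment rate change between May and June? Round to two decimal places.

The unemployment rate changed by −1.60 percentage points.

May: labor force = 169.88 + 15.46 = 185.34; u = 15.46/185.34 = 8.34%.
June: labor force = 168.46 + 12.17 = 180.63; u = 12.17/180.63 = 6.74%.
Change = 6.74% − 8.34% = −1.60 pp.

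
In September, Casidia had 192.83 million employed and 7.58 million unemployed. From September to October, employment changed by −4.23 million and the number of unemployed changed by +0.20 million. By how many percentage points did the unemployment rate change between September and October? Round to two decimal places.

September: labor force = 192.83 + 7.58 = 200.41; u = 7.58/200.41 = 3.78%.
October: labor force = 188.60 + 7.78 = 196.38; u = 7.78/196.38 = 3.96%.
Change = 3.96% − 3.78% = +0.18 pp.

The unemployment rate changed by +0.18 percentage points.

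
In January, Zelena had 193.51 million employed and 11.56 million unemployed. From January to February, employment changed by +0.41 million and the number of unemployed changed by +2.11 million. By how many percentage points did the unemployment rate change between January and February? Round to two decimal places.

January: labor force = 193.51 + 11.56 = 205.07; u = 11.56/205.07 = 5.64%.
February: labor force = 193.92 + 13.67 = 207.59; u = 13.67/207.59 = 6.59%.
Change = 6.59% − 5.64% = +0.95 pp.

The unemployment rate changed by +0.95 percentage points.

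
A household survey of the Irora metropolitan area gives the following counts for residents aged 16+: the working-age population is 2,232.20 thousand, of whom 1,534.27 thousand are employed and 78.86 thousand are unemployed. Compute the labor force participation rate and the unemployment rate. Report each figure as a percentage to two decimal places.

Labor force participation rate ≈ 72.27%; unemployment rate ≈ 4.89%.

Labor force = employed + unemployed = 1,534.27 + 78.86 = 1,613.13 thousand.
Unemployment rate = 78.86 / 1,613.13 = 4.89%.
Labor force participation rate = 1,613.13 / 2,232.20 = 72.27%.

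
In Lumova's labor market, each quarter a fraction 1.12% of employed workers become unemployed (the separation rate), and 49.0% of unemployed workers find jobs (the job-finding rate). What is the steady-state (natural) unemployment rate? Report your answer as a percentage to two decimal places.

Steady-state unemployment rate ≈ 2.23%.

At steady state the flows balance: s·E = f·U, so U/(E+U) = s/(s+f).
u* = 1.12 / (1.12 + 49.0) = 1.12 / 50.12 = 2.23%.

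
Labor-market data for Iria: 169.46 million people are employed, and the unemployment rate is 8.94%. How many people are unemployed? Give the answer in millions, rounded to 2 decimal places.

About 16.64 million are unemployed.

Let U be the number unemployed. The labor force is E + U, and U/(E+U) = 0.0894.
So U = 0.0894 × 169.46 / (1 − 0.0894) = 15.1497 / 0.9106 ≈ 16.64 million.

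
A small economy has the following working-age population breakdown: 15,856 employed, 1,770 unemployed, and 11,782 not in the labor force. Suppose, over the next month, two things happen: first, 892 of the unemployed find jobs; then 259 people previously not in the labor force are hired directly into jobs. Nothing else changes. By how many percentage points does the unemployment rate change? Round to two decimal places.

The unemployment rate changes by −5.13 percentage points.

Initially, labor force = 15,856 + 1,770 = 17,626, so u = 1,770/17,626 = 10.04%.
After the first change, unemployed falls and employed rises by 892; labor force unchanged → E = 16,748, U = 878, labor force = 17,626.
After the second change, employed and labor force both rise by 259; unemployed unchanged → E = 17,007, U = 878, labor force = 17,885.
New unemployment rate = 878 / 17,885 = 4.91%.
Change = 4.91% − 10.04% = −5.13 percentage points.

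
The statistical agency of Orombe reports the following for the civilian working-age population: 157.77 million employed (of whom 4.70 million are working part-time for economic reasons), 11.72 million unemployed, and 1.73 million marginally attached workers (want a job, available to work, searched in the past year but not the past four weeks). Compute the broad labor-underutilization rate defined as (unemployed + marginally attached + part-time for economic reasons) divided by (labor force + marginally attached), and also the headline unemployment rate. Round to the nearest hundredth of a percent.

Labor force = 157.77 + 11.72 = 169.49 million.
Numerator = 11.72 + 1.73 + 4.70 = 18.15 million.
Denominator = 169.49 + 1.73 = 171.22 million.
Broad rate = 18.15 / 171.22 = 10.60%.
Headline unemployment rate = 11.72 / 169.49 = 6.91%.

Broad underutilization rate ≈ 10.60%; headline unemployment rate ≈ 6.91%.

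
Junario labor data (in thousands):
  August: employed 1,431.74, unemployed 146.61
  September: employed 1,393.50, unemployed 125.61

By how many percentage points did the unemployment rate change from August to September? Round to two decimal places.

The unemployment rate changed by −1.02 percentage points.

August: labor force = 1,431.74 + 146.61 = 1,578.35; u = 146.61/1,578.35 = 9.29%.
September: labor force = 1,393.50 + 125.61 = 1,519.11; u = 125.61/1,519.11 = 8.27%.
Change = 8.27% − 9.29% = −1.02 pp.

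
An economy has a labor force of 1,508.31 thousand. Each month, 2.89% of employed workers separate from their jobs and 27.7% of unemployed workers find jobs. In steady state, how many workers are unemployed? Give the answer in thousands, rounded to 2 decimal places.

About 142.50 thousand are unemployed in steady state.

Steady-state unemployment rate u* = s/(s+f) = 2.89/(2.89+27.7) = 0.094475.
Unemployed = u* × labor force = 0.094475 × 1,508.31 ≈ 142.50 thousand.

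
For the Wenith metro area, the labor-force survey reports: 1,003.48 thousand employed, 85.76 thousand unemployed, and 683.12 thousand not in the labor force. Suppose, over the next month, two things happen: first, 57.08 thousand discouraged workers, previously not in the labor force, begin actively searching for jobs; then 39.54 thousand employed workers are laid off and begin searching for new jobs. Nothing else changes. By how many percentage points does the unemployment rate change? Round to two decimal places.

The unemployment rate changes by +8.04 percentage points.

Initially, labor force = 1,003.48 + 85.76 = 1,089.24 thousand, so u = 85.76/1,089.24 = 7.87%.
After the first change, unemployed and labor force both rise by 57.08 → E = 1,003.48, U = 142.84, labor force = 1,146.32 thousand.
After the second change, employed falls and unemployed rises by 39.54; labor force unchanged → E = 963.94, U = 182.38, labor force = 1,146.32 thousand.
New unemployment rate = 182.38 / 1,146.32 = 15.91%.
Change = 15.91% − 7.87% = +8.04 percentage points.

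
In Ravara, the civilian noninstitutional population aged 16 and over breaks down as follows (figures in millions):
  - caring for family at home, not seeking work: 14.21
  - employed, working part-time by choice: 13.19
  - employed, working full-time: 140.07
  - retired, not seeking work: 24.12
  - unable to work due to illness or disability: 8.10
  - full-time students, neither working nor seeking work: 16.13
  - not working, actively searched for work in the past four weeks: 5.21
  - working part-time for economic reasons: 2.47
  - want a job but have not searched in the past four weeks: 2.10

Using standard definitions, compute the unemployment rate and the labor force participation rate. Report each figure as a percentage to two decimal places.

Unemployment rate ≈ 3.24%; labor force participation rate ≈ 71.34%.

Employed = 13.19 + 140.07 + 2.47 = 155.73 million (anyone who worked, including part-time for economic reasons, counts as employed).
Unemployed = 5.21 million.
Labor force = 155.73 + 5.21 = 160.94 million.
Not in labor force = 14.21 + 24.12 + 8.10 + 16.13 + 2.10 = 64.66 million (those not working and not actively searching are outside the labor force — including those who want a job but have given up searching).
Civilian working-age population = 160.94 + 64.66 = 225.60 million.
Unemployment rate = 5.21 / 160.94 = 3.24%.
Labor force participation rate = 160.94 / 225.60 = 71.34%.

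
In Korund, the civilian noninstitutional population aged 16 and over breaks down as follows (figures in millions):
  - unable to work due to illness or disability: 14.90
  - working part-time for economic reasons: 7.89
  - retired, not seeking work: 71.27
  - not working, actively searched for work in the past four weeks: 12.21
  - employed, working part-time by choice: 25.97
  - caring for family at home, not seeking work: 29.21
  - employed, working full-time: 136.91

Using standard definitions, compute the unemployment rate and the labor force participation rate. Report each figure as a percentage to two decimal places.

Employed = 7.89 + 25.97 + 136.91 = 170.77 million (anyone who worked, including part-time for economic reasons, counts as employed).
Unemployed = 12.21 million.
Labor force = 170.77 + 12.21 = 182.98 million.
Not in labor force = 14.90 + 71.27 + 29.21 = 115.38 million (those not working and not actively searching are outside the labor force).
Civilian working-age population = 182.98 + 115.38 = 298.36 million.
Unemployment rate = 12.21 / 182.98 = 6.67%.
Labor force participation rate = 182.98 / 298.36 = 61.33%.

Unemployment rate ≈ 6.67%; labor force participation rate ≈ 61.33%.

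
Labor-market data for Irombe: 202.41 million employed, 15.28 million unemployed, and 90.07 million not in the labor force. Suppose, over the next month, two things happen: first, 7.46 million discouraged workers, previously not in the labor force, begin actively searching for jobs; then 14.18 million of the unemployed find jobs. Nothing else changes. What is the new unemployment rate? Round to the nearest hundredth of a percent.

New unemployment rate ≈ 3.80%.

Initially, labor force = 202.41 + 15.28 = 217.69 million, so u = 15.28/217.69 = 7.02%.
After the first change, unemployed and labor force both rise by 7.46 → E = 202.41, U = 22.74, labor force = 225.15 million.
After the second change, unemployed falls and employed rises by 14.18; labor force unchanged → E = 216.59, U = 8.56, labor force = 225.15 million.
New unemployment rate = 8.56 / 225.15 = 3.80%.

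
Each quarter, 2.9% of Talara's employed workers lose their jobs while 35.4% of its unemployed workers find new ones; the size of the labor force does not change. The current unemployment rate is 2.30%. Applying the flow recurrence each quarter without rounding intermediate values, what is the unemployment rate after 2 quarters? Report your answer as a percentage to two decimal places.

Unemployment rate after two quarters ≈ 5.56%.

With a fixed labor force, u_{t+1} = u_t + s·(1−u_t) − f·u_t = u_t·(1−s−f) + s.
Here 1−s−f = 0.617 and s = 0.029.
u_1 = 0.023000 × 0.617 + 0.029 = 0.043191.
u_2 = 0.043191 × 0.617 + 0.029 = 0.055649.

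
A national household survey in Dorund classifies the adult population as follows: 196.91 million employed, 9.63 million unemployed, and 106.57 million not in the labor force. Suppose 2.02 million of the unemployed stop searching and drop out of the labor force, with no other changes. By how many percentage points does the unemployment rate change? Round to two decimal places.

The unemployment rate changes by −0.94 percentage points.

Initially, labor force = 196.91 + 9.63 = 206.54 million, so u = 9.63/206.54 = 4.66%.
After the change, unemployed and labor force both fall by 2.02 → E = 196.91, U = 7.61, labor force = 204.52 million.
New unemployment rate = 7.61 / 204.52 = 3.72%.
Change = 3.72% − 4.66% = −0.94 percentage points.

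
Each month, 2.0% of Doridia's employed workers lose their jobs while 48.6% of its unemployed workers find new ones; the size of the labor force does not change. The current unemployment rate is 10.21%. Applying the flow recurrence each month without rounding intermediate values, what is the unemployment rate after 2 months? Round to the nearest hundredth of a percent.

Unemployment rate after two months ≈ 5.48%.

With a fixed labor force, u_{t+1} = u_t + s·(1−u_t) − f·u_t = u_t·(1−s−f) + s.
Here 1−s−f = 0.494 and s = 0.020.
u_1 = 0.102100 × 0.494 + 0.020 = 0.070437.
u_2 = 0.070437 × 0.494 + 0.020 = 0.054796.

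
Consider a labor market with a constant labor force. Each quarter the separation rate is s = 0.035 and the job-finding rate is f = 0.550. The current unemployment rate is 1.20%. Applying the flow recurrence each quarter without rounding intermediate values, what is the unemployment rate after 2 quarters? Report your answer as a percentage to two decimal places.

With a fixed labor force, u_{t+1} = u_t + s·(1−u_t) − f·u_t = u_t·(1−s−f) + s.
Here 1−s−f = 0.415 and s = 0.035.
u_1 = 0.012000 × 0.415 + 0.035 = 0.039980.
u_2 = 0.039980 × 0.415 + 0.035 = 0.051592.

Unemployment rate after two quarters ≈ 5.16%.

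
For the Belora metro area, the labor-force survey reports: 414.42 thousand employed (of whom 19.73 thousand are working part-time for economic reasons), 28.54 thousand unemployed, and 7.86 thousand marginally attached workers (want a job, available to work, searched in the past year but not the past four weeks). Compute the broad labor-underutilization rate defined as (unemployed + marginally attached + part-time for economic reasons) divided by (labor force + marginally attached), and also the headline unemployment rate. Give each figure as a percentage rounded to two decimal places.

Broad underutilization rate ≈ 12.45%; headline unemployment rate ≈ 6.44%.

Labor force = 414.42 + 28.54 = 442.96 thousand.
Numerator = 28.54 + 7.86 + 19.73 = 56.13 thousand.
Denominator = 442.96 + 7.86 = 450.82 thousand.
Broad rate = 56.13 / 450.82 = 12.45%.
Headline unemployment rate = 28.54 / 442.96 = 6.44%.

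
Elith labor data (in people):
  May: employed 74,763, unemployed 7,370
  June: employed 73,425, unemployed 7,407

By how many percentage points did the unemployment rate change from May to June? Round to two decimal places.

May: labor force = 74,763 + 7,370 = 82,133; u = 7,370/82,133 = 8.97%.
June: labor force = 73,425 + 7,407 = 80,832; u = 7,407/80,832 = 9.16%.
Change = 9.16% − 8.97% = +0.19 pp.

The unemployment rate changed by +0.19 percentage points.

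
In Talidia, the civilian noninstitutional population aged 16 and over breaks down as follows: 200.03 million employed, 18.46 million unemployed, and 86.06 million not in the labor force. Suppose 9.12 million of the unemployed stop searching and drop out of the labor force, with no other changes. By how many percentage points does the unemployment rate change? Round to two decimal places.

The unemployment rate changes by −3.99 percentage points.

Initially, labor force = 200.03 + 18.46 = 218.49 million, so u = 18.46/218.49 = 8.45%.
After the change, unemployed and labor force both fall by 9.12 → E = 200.03, U = 9.34, labor force = 209.37 million.
New unemployment rate = 9.34 / 209.37 = 4.46%.
Change = 4.46% − 8.45% = −3.99 percentage points.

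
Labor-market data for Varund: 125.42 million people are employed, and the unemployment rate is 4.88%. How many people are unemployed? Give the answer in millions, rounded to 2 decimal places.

About 6.43 million are unemployed.

Let U be the number unemployed. The labor force is E + U, and U/(E+U) = 0.0488.
So U = 0.0488 × 125.42 / (1 − 0.0488) = 6.1205 / 0.9512 ≈ 6.43 million.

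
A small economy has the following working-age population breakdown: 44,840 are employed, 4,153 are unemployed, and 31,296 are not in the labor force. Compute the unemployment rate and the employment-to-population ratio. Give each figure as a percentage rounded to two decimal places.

Labor force = employed + unemployed = 44,840 + 4,153 = 48,993.
Working-age population = 48,993 + 31,296 = 80,289.
Unemployment rate = 4,153 / 48,993 = 8.48%.
Employment-population ratio = 44,840 / 80,289 = 55.85%.

Unemployment rate ≈ 8.48%; employment-population ratio ≈ 55.85%.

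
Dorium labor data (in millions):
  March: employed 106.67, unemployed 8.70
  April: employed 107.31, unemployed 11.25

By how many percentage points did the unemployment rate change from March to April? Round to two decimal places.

March: labor force = 106.67 + 8.70 = 115.37; u = 8.70/115.37 = 7.54%.
April: labor force = 107.31 + 11.25 = 118.56; u = 11.25/118.56 = 9.49%.
Change = 9.49% − 7.54% = +1.95 pp.

The unemployment rate changed by +1.95 percentage points.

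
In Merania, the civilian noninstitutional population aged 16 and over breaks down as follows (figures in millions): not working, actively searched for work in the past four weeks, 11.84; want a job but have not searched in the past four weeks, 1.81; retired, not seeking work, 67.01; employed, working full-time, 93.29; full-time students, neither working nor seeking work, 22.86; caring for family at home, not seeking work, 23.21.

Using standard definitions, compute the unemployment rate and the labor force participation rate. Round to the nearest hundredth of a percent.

Employed = 93.29 million.
Unemployed = 11.84 million.
Labor force = 93.29 + 11.84 = 105.13 million.
Not in labor force = 1.81 + 67.01 + 22.86 + 23.21 = 114.89 million (those not working and not actively searching are outside the labor force — including those who want a job but have given up searching).
Civilian working-age population = 105.13 + 114.89 = 220.02 million.
Unemployment rate = 11.84 / 105.13 = 11.26%.
Labor force participation rate = 105.13 / 220.02 = 47.78%.

Unemployment rate ≈ 11.26%; labor force participation rate ≈ 47.78%.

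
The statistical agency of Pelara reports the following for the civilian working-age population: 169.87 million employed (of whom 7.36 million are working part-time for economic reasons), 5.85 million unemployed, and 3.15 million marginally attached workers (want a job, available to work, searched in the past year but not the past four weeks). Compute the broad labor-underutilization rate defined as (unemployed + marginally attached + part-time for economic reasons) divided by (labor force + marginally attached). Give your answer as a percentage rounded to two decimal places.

Broad underutilization rate ≈ 9.15%.

Labor force = 169.87 + 5.85 = 175.72 million.
Numerator = 5.85 + 3.15 + 7.36 = 16.36 million.
Denominator = 175.72 + 3.15 = 178.87 million.
Broad rate = 16.36 / 178.87 = 9.15%.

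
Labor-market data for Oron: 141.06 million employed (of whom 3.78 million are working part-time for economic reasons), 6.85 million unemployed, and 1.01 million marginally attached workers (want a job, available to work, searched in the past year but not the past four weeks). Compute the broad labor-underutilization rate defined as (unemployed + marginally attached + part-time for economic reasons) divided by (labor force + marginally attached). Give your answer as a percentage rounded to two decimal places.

Broad underutilization rate ≈ 7.82%.

Labor force = 141.06 + 6.85 = 147.91 million.
Numerator = 6.85 + 1.01 + 3.78 = 11.64 million.
Denominator = 147.91 + 1.01 = 148.92 million.
Broad rate = 11.64 / 148.92 = 7.82%.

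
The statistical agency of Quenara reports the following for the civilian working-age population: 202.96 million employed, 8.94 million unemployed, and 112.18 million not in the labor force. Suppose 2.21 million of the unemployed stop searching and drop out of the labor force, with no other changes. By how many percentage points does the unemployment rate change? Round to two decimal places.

Initially, labor force = 202.96 + 8.94 = 211.90 million, so u = 8.94/211.90 = 4.22%.
After the change, unemployed and labor force both fall by 2.21 → E = 202.96, U = 6.73, labor force = 209.69 million.
New unemployment rate = 6.73 / 209.69 = 3.21%.
Change = 3.21% − 4.22% = −1.01 percentage points.

The unemployment rate changes by −1.01 percentage points.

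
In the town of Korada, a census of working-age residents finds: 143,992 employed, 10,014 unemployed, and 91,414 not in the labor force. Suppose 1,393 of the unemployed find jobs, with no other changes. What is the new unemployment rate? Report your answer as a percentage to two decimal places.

Initially, labor force = 143,992 + 10,014 = 154,006, so u = 10,014/154,006 = 6.50%.
After the change, unemployed falls and employed rises by 1,393; labor force unchanged → E = 145,385, U = 8,621, labor force = 154,006.
New unemployment rate = 8,621 / 154,006 = 5.60%.

New unemployment rate ≈ 5.60%.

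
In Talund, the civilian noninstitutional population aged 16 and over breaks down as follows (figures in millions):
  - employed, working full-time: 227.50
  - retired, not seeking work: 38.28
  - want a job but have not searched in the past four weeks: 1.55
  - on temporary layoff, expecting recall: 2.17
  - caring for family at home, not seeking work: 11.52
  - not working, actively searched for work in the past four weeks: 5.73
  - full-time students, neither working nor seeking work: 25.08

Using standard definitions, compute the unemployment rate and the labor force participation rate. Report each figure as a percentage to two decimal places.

Employed = 227.50 million.
Unemployed = 2.17 + 5.73 = 7.90 million (jobless and actively searching, or on temporary layoff).
Labor force = 227.50 + 7.90 = 235.40 million.
Not in labor force = 38.28 + 1.55 + 11.52 + 25.08 = 76.43 million (those not working and not actively searching are outside the labor force — including those who want a job but have given up searching).
Civilian working-age population = 235.40 + 76.43 = 311.83 million.
Unemployment rate = 7.90 / 235.40 = 3.36%.
Labor force participation rate = 235.40 / 311.83 = 75.49%.

Unemployment rate ≈ 3.36%; labor force participation rate ≈ 75.49%.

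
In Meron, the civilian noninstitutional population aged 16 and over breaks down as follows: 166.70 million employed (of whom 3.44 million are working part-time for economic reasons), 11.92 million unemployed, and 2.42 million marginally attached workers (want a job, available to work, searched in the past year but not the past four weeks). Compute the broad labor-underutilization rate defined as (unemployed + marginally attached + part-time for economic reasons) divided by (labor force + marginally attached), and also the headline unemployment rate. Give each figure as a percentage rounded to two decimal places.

Labor force = 166.70 + 11.92 = 178.62 million.
Numerator = 11.92 + 2.42 + 3.44 = 17.78 million.
Denominator = 178.62 + 2.42 = 181.04 million.
Broad rate = 17.78 / 181.04 = 9.82%.
Headline unemployment rate = 11.92 / 178.62 = 6.67%.

Broad underutilization rate ≈ 9.82%; headline unemployment rate ≈ 6.67%.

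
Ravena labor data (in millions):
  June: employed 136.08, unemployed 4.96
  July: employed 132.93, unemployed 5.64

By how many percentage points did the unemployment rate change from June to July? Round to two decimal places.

June: labor force = 136.08 + 4.96 = 141.04; u = 4.96/141.04 = 3.52%.
July: labor force = 132.93 + 5.64 = 138.57; u = 5.64/138.57 = 4.07%.
Change = 4.07% − 3.52% = +0.55 pp.

The unemployment rate changed by +0.55 percentage points.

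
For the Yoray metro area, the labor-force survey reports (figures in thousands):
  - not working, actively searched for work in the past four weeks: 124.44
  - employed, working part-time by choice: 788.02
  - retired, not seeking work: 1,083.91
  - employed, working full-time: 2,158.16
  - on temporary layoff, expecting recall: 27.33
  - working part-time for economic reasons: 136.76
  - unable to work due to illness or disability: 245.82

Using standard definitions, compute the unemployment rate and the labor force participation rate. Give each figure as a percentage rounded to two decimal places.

Employed = 788.02 + 2,158.16 + 136.76 = 3,082.94 thousand (anyone who worked, including part-time for economic reasons, counts as employed).
Unemployed = 124.44 + 27.33 = 151.77 thousand (jobless and actively searching, or on temporary layoff).
Labor force = 3,082.94 + 151.77 = 3,234.71 thousand.
Not in labor force = 1,083.91 + 245.82 = 1,329.73 thousand (those not working and not actively searching are outside the labor force).
Civilian working-age population = 3,234.71 + 1,329.73 = 4,564.44 thousand.
Unemployment rate = 151.77 / 3,234.71 = 4.69%.
Labor force participation rate = 3,234.71 / 4,564.44 = 70.87%.

Unemployment rate ≈ 4.69%; labor force participation rate ≈ 70.87%.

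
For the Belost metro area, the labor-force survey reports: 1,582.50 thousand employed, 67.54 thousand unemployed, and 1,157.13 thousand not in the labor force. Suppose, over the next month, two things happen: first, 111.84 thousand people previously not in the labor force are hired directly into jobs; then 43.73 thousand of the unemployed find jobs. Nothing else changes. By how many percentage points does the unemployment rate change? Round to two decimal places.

The unemployment rate changes by −2.74 percentage points.

Initially, labor force = 1,582.50 + 67.54 = 1,650.04 thousand, so u = 67.54/1,650.04 = 4.09%.
After the first change, employed and labor force both rise by 111.84; unemployed unchanged → E = 1,694.34, U = 67.54, labor force = 1,761.88 thousand.
After the second change, unemployed falls and employed rises by 43.73; labor force unchanged → E = 1,738.07, U = 23.81, labor force = 1,761.88 thousand.
New unemployment rate = 23.81 / 1,761.88 = 1.35%.
Change = 1.35% − 4.09% = −2.74 percentage points.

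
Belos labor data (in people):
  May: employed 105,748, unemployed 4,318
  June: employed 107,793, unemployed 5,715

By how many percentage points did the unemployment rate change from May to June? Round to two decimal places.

The unemployment rate changed by +1.11 percentage points.

May: labor force = 105,748 + 4,318 = 110,066; u = 4,318/110,066 = 3.92%.
June: labor force = 107,793 + 5,715 = 113,508; u = 5,715/113,508 = 5.03%.
Change = 5.03% − 3.92% = +1.11 pp.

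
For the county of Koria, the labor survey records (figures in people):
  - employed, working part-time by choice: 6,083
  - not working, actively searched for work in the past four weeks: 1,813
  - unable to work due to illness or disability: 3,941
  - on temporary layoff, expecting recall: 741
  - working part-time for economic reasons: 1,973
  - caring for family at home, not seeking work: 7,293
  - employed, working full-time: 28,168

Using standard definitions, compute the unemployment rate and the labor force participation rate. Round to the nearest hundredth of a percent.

Unemployment rate ≈ 6.59%; labor force participation rate ≈ 77.54%.

Employed = 6,083 + 1,973 + 28,168 = 36,224 (anyone who worked, including part-time for economic reasons, counts as employed).
Unemployed = 1,813 + 741 = 2,554 (jobless and actively searching, or on temporary layoff).
Labor force = 36,224 + 2,554 = 38,778.
Not in labor force = 3,941 + 7,293 = 11,234 (those not working and not actively searching are outside the labor force).
Civilian working-age population = 38,778 + 11,234 = 50,012.
Unemployment rate = 2,554 / 38,778 = 6.59%.
Labor force participation rate = 38,778 / 50,012 = 77.54%.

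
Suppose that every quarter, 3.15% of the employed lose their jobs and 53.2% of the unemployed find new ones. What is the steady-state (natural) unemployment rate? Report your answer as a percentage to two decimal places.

At steady state the flows balance: s·E = f·U, so U/(E+U) = s/(s+f).
u* = 3.15 / (3.15 + 53.2) = 3.15 / 56.35 = 5.59%.

Steady-state unemployment rate ≈ 5.59%.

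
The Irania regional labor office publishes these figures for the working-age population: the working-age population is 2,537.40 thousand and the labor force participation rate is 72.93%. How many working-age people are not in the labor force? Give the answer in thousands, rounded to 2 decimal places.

About 686.87 thousand are not in the labor force.

Share not in the labor force = 1 − 0.7293 = 0.2707.
Not in labor force = 0.2707 × 2,537.40 ≈ 686.87 thousand.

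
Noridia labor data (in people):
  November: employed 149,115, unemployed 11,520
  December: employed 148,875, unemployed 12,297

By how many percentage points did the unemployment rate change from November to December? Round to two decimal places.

The unemployment rate changed by +0.46 percentage points.

November: labor force = 149,115 + 11,520 = 160,635; u = 11,520/160,635 = 7.17%.
December: labor force = 148,875 + 12,297 = 161,172; u = 12,297/161,172 = 7.63%.
Change = 7.63% − 7.17% = +0.46 pp.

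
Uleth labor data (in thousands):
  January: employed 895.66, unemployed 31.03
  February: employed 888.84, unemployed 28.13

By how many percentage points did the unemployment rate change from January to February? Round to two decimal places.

The unemployment rate changed by −0.28 percentage points.

January: labor force = 895.66 + 31.03 = 926.69; u = 31.03/926.69 = 3.35%.
February: labor force = 888.84 + 28.13 = 916.97; u = 28.13/916.97 = 3.07%.
Change = 3.07% − 3.35% = −0.28 pp.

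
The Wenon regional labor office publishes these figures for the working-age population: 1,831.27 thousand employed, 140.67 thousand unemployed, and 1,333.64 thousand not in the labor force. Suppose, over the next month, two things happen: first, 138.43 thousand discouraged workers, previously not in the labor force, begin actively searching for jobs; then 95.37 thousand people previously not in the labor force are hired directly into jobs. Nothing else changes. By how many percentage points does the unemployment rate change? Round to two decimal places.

The unemployment rate changes by +5.52 percentage points.

Initially, labor force = 1,831.27 + 140.67 = 1,971.94 thousand, so u = 140.67/1,971.94 = 7.13%.
After the first change, unemployed and labor force both rise by 138.43 → E = 1,831.27, U = 279.10, labor force = 2,110.37 thousand.
After the second change, employed and labor force both rise by 95.37; unemployed unchanged → E = 1,926.64, U = 279.10, labor force = 2,205.74 thousand.
New unemployment rate = 279.10 / 2,205.74 = 12.65%.
Change = 12.65% − 7.13% = +5.52 percentage points.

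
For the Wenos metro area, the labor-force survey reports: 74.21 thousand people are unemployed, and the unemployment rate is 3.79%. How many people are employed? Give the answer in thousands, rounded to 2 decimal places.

About 1,883.84 thousand are employed.

Labor force = U / u = 74.21 / 0.0379 ≈ 1,958.05 thousand.
Employed = labor force − unemployed = 1,958.05 − 74.21 = 1,883.84 thousand.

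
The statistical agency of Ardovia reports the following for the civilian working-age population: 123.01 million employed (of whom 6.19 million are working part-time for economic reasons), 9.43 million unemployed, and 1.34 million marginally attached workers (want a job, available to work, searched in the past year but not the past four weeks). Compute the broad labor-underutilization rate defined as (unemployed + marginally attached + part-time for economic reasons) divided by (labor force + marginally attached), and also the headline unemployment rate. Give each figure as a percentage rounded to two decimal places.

Broad underutilization rate ≈ 12.68%; headline unemployment rate ≈ 7.12%.

Labor force = 123.01 + 9.43 = 132.44 million.
Numerator = 9.43 + 1.34 + 6.19 = 16.96 million.
Denominator = 132.44 + 1.34 = 133.78 million.
Broad rate = 16.96 / 133.78 = 12.68%.
Headline unemployment rate = 9.43 / 132.44 = 7.12%.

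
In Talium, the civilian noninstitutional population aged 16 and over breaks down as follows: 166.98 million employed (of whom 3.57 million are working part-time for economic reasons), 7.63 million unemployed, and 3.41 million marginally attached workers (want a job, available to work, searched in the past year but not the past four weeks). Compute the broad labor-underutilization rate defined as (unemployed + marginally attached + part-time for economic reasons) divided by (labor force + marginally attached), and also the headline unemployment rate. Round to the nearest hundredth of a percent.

Labor force = 166.98 + 7.63 = 174.61 million.
Numerator = 7.63 + 3.41 + 3.57 = 14.61 million.
Denominator = 174.61 + 3.41 = 178.02 million.
Broad rate = 14.61 / 178.02 = 8.21%.
Headline unemployment rate = 7.63 / 174.61 = 4.37%.

Broad underutilization rate ≈ 8.21%; headline unemployment rate ≈ 4.37%.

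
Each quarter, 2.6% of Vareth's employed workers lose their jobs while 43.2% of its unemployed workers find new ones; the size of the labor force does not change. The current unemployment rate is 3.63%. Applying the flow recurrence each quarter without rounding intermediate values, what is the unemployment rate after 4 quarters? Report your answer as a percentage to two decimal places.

With a fixed labor force, u_{t+1} = u_t + s·(1−u_t) − f·u_t = u_t·(1−s−f) + s.
Here 1−s−f = 0.542 and s = 0.026.
u_1 = 0.036300 × 0.542 + 0.026 = 0.045675.
u_2 = 0.045675 × 0.542 + 0.026 = 0.050756.
u_3 = 0.050756 × 0.542 + 0.026 = 0.053510.
u_4 = 0.053510 × 0.542 + 0.026 = 0.055002.

Unemployment rate after four quarters ≈ 5.50%.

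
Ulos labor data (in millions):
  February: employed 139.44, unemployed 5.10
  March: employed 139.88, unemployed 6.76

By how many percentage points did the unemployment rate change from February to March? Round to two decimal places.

The unemployment rate changed by +1.08 percentage points.

February: labor force = 139.44 + 5.10 = 144.54; u = 5.10/144.54 = 3.53%.
March: labor force = 139.88 + 6.76 = 146.64; u = 6.76/146.64 = 4.61%.
Change = 4.61% − 3.53% = +1.08 pp.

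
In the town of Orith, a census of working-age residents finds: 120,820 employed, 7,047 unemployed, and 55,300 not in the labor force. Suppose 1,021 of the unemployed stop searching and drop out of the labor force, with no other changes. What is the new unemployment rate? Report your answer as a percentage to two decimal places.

New unemployment rate ≈ 4.75%.

Initially, labor force = 120,820 + 7,047 = 127,867, so u = 7,047/127,867 = 5.51%.
After the change, unemployed and labor force both fall by 1,021 → E = 120,820, U = 6,026, labor force = 126,846.
New unemployment rate = 6,026 / 126,846 = 4.75%.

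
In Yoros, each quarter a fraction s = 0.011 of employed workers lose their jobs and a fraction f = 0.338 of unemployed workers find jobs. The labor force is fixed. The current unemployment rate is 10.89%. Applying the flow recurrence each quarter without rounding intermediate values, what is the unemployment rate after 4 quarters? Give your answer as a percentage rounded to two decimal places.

Unemployment rate after four quarters ≈ 4.54%.

With a fixed labor force, u_{t+1} = u_t + s·(1−u_t) − f·u_t = u_t·(1−s−f) + s.
Here 1−s−f = 0.651 and s = 0.011.
u_1 = 0.108900 × 0.651 + 0.011 = 0.081894.
u_2 = 0.081894 × 0.651 + 0.011 = 0.064313.
u_3 = 0.064313 × 0.651 + 0.011 = 0.052868.
u_4 = 0.052868 × 0.651 + 0.011 = 0.045417.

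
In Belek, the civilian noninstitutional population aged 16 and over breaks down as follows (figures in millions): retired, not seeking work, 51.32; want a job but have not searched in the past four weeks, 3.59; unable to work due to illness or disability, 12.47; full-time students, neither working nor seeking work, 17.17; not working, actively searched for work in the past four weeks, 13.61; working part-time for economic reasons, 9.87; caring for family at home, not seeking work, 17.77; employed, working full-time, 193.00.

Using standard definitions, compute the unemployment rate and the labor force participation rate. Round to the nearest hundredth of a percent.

Employed = 9.87 + 193.00 = 202.87 million (anyone who worked, including part-time for economic reasons, counts as employed).
Unemployed = 13.61 million.
Labor force = 202.87 + 13.61 = 216.48 million.
Not in labor force = 51.32 + 3.59 + 12.47 + 17.17 + 17.77 = 102.32 million (those not working and not actively searching are outside the labor force — including those who want a job but have given up searching).
Civilian working-age population = 216.48 + 102.32 = 318.80 million.
Unemployment rate = 13.61 / 216.48 = 6.29%.
Labor force participation rate = 216.48 / 318.80 = 67.90%.

Unemployment rate ≈ 6.29%; labor force participation rate ≈ 67.90%.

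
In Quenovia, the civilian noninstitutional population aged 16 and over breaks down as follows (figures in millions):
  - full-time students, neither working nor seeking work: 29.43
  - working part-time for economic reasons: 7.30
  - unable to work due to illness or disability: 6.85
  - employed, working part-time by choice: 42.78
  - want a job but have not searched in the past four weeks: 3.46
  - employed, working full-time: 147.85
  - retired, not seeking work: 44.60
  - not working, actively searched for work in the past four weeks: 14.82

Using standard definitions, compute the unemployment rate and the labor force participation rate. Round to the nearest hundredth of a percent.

Employed = 7.30 + 42.78 + 147.85 = 197.93 million (anyone who worked, including part-time for economic reasons, counts as employed).
Unemployed = 14.82 million.
Labor force = 197.93 + 14.82 = 212.75 million.
Not in labor force = 29.43 + 6.85 + 3.46 + 44.60 = 84.34 million (those not working and not actively searching are outside the labor force — including those who want a job but have given up searching).
Civilian working-age population = 212.75 + 84.34 = 297.09 million.
Unemployment rate = 14.82 / 212.75 = 6.97%.
Labor force participation rate = 212.75 / 297.09 = 71.61%.

Unemployment rate ≈ 6.97%; labor force participation rate ≈ 71.61%.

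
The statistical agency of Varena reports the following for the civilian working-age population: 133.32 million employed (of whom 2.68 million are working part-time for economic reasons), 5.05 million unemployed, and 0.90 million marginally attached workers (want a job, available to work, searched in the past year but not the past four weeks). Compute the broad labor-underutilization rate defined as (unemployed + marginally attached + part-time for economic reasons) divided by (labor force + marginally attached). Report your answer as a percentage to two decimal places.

Broad underutilization rate ≈ 6.20%.

Labor force = 133.32 + 5.05 = 138.37 million.
Numerator = 5.05 + 0.90 + 2.68 = 8.63 million.
Denominator = 138.37 + 0.90 = 139.27 million.
Broad rate = 8.63 / 139.27 = 6.20%.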